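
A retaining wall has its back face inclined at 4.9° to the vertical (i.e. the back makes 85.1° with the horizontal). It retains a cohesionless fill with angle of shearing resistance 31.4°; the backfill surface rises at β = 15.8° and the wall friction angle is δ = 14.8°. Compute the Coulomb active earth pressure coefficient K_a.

K_a = sin²(α+φ) / [sin²α · sin(α−δ) · (1 + √{sin(φ+δ)sin(φ−β) / (sin(α−δ)sin(α+β))})²].
With α = 85.1°, φ = 31.4°, δ = 14.8°, β = 15.8°: K_a = 0.4030.

0.403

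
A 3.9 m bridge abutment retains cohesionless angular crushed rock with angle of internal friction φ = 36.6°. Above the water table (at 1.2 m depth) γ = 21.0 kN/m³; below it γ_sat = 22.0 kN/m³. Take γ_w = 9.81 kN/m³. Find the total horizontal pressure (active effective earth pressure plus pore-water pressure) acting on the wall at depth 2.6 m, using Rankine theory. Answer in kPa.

K_a = (1 − sin φ)/(1 + sin φ) = 0.2530.
γ' = 22.0 − 9.81 = 12.19 kN/m³.
Effective vertical stress at 2.6 m: σ'_v = 21.0×1.2 + 12.19×1.40 = 42.27 kPa.
σ'_h = K_a σ'_v = 0.2530 × 42.27 = 10.69 kPa; u = γ_w × 1.40 = 13.73 kPa.
Total σ_h = 10.69 + 13.73 = 24.43 kPa.

24.4 kPa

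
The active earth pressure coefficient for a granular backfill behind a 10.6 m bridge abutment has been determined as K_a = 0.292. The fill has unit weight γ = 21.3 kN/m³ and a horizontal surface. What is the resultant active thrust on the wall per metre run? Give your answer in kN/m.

P = ½ K_a γ H² = 0.5 × 0.292 × 21.3 × 10.6² = 349.4 kN/m.

349 kN/m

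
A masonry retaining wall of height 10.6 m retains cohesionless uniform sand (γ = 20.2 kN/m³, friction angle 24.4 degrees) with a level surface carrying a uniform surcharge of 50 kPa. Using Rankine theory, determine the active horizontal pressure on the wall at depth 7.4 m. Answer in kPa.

K_a = (1 − sin φ)/(1 + sin φ) = 0.4153.
σ_v = γz + q = 20.2 × 7.4 + 50 = 199.5 kPa.
σ_h = K_a σ_v = 0.4153 × 199.5 = 82.85 kPa.

82.8 kPa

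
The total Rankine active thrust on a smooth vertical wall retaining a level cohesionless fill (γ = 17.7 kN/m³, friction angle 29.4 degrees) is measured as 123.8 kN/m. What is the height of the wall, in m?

K_a = 0.3415. P_a = ½ K_a γ H² ⇒ H = √(2P_a/(K_a γ)).
H = √(2×123.8/(0.3415×17.7)) = 6.400 m.

6.40 m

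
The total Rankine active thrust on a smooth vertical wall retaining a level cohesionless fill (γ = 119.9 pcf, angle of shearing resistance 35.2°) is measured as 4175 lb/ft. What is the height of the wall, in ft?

K_a = 0.2687. P_a = ½ K_a γ H² ⇒ H = √(2P_a/(K_a γ)).
H = √(2×4175/(0.2687×119.9)) = 16.10 ft.

16.1 ft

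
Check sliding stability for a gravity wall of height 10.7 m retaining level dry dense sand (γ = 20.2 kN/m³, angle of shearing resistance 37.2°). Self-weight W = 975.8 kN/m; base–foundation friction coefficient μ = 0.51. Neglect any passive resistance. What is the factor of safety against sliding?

K_a = tan²(45° − 37.2°/2) = 0.2464.
P_a = ½K_aγH² = 0.5×0.2464×20.2×10.7² = 284.9 kN/m, acting at H/3 = 3.567 m above the base.
FS_sliding = μW / P_a = 0.51×975.8 / 284.9 = 1.747.

1.75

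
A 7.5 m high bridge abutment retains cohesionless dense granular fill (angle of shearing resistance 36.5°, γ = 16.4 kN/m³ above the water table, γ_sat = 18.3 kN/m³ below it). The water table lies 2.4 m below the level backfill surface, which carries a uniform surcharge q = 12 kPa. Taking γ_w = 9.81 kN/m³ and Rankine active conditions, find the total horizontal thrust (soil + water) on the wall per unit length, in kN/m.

241 kN/m

K_a = tan²(45° − φ/2) = 0.2541.
γ' = 18.3 − 9.81 = 8.490 kN/m³. h₂ = H − d_w = 5.1 m.
σ'_h: at surface K_a·q = 3.049; at WT K_a(q+γd_w) = 13.05; at base K_a(q+γd_w+γ'h₂) = 24.05 kPa.
P₁ = ½(3.049+13.05)×2.4 = 19.32; P₂ = ½(13.05+24.05)×5.1 = 94.60; P_w = ½γ_w h₂² = 127.6.
Total = 19.32+94.60+127.6 = 241.5 kN/m.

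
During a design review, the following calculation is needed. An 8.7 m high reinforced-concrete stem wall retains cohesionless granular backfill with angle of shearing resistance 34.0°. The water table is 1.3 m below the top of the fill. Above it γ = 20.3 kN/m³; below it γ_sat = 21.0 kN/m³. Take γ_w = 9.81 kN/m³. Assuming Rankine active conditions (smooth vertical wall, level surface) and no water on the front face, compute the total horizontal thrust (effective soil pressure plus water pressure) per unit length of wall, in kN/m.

415 kN/m

K_a = tan²(45° − φ/2) = 0.2827.
γ' = 21.0 − 9.81 = 11.19 kN/m³. Depth below WT = 7.4 m.
σ'_h at WT = K_a γ d_w = 7.461 kPa; at base = 7.461 + K_a γ' × 7.4 = 30.87 kPa.
P₁ (0–1.3 m) = ½×7.461×1.3 = 4.850. P₂ (1.3–8.7 m) = ½(7.461+30.87)×7.4 = 141.8.
P_w = ½ γ_w h₂² = 0.5×9.81×7.4² = 268.6. Total = 4.850+141.8+268.6 = 415.3 kN/m.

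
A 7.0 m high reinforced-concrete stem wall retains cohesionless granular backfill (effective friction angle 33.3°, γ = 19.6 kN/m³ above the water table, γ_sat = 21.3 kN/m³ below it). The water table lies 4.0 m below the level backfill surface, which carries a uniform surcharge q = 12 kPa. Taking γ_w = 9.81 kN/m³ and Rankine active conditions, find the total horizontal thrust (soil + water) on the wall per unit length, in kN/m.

198 kN/m

K_a = tan²(45° − φ/2) = 0.2911.
γ' = 21.3 − 9.81 = 11.49 kN/m³. h₂ = H − d_w = 3.0 m.
σ'_h: at surface K_a·q = 3.494; at WT K_a(q+γd_w) = 26.32; at base K_a(q+γd_w+γ'h₂) = 36.35 kPa.
P₁ = ½(3.494+26.32)×4.0 = 59.62; P₂ = ½(26.32+36.35)×3.0 = 94.01; P_w = ½γ_w h₂² = 44.14.
Total = 59.62+94.01+44.14 = 197.8 kN/m.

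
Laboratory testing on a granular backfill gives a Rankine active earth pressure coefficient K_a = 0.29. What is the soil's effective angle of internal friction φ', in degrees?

33.4°

K_a = tan²(45° − φ/2) ⇒ 45° − φ/2 = arctan(√0.29) = 28.30°.
φ = 2(45° − 28.30°) = 33.39°.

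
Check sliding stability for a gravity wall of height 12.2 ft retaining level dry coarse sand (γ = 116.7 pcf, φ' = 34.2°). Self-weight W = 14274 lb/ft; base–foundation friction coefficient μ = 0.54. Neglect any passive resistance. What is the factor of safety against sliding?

3.17

K_a = tan²(45° − 34.2°/2) = 0.2803.
P_a = ½K_aγH² = 0.5×0.2803×116.7×12.2² = 2435 lb/ft, acting at H/3 = 4.067 ft above the base.
FS_sliding = μW / P_a = 0.54×14274 / 2435 = 3.166.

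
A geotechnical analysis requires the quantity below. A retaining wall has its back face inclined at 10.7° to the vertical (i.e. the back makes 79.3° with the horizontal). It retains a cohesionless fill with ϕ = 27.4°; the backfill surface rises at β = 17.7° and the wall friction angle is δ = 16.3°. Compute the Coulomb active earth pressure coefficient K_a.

0.574

K_a = sin²(α+φ) / [sin²α · sin(α−δ) · (1 + √{sin(φ+δ)sin(φ−β) / (sin(α−δ)sin(α+β))})²].
With α = 79.3°, φ = 27.4°, δ = 16.3°, β = 17.7°: K_a = 0.5742.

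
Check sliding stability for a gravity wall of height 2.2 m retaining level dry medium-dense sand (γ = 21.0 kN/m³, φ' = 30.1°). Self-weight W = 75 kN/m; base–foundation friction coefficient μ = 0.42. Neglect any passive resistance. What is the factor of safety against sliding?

K_a = tan²(45° − 30.1°/2) = 0.3320.
P_a = ½K_aγH² = 0.5×0.3320×21.0×2.2² = 16.87 kN/m, acting at H/3 = 0.7333 m above the base.
FS_sliding = μW / P_a = 0.42×75 / 16.87 = 1.867.

1.87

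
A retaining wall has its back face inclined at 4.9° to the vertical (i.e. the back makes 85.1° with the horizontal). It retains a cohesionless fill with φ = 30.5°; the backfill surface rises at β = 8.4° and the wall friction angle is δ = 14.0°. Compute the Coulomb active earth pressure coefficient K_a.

K_a = sin²(α+φ) / [sin²α · sin(α−δ) · (1 + √{sin(φ+δ)sin(φ−β) / (sin(α−δ)sin(α+β))})²].
With α = 85.1°, φ = 30.5°, δ = 14.0°, β = 8.4°: K_a = 0.3707.

0.371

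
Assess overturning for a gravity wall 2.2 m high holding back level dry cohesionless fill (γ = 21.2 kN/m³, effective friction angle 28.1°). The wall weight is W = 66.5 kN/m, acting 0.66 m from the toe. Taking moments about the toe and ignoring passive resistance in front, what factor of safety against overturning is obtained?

3.24

K_a = tan²(45° − 28.1°/2) = 0.3596.
P_a = ½K_aγH² = 0.5×0.3596×21.2×2.2² = 18.45 kN/m, acting at H/3 = 0.7333 m above the base.
Overturning moment M_o = P_a × H/3 = 18.45 × 0.7333 = 13.53.
Resisting moment M_r = W × 0.66 = 66.5 × 0.66 = 43.89.
FS_overturning = M_r/M_o = 43.89/13.53 = 3.244.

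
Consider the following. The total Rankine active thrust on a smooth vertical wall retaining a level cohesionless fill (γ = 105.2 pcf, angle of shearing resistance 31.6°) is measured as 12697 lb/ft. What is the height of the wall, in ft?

27.8 ft

K_a = 0.3123. P_a = ½ K_a γ H² ⇒ H = √(2P_a/(K_a γ)).
H = √(2×12697/(0.3123×105.2)) = 27.80 ft.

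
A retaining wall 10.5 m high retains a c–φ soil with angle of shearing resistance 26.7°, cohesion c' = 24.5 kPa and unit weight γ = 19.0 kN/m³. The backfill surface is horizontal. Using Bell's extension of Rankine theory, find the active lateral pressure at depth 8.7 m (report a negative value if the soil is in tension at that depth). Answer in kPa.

32.6 kPa

K_a = (1 − sin φ)/(1 + sin φ) = 0.3800.
σ_a = K_a γ z − 2c√K_a = 0.3800×19.0×8.7 − 2×24.5×0.6164 = 32.60 kPa.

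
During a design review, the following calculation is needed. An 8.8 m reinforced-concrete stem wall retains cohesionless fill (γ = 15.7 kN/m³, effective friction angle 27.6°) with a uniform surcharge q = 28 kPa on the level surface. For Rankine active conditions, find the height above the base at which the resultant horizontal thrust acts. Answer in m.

K_a = 0.3668.
Triangular part P₁ = ½K_aγH² = 223.0 at H/3 = 2.933 m; rectangular part P₂ = K_a q H = 90.37 at H/2 = 4.400 m.
ȳ = (P₁·2.933 + P₂·4.400)/(P₁+P₂) = 3.356 m.

3.36 m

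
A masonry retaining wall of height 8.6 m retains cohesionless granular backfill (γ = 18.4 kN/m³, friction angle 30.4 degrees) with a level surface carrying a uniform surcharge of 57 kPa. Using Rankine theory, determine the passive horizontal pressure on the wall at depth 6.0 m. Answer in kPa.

K_p = (1 + sin φ)/(1 − sin φ) = 3.049.
σ_v = γz + q = 18.4 × 6.0 + 57 = 167.4 kPa.
σ_h = K_p σ_v = 3.049 × 167.4 = 510.4 kPa.

510 kPa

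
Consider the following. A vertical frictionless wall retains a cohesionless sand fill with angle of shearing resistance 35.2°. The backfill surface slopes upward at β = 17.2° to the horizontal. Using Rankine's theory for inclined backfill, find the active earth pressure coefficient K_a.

0.303

K_a = cos β · (cos β − √(cos²β − cos²φ)) / (cos β + √(cos²β − cos²φ)).
cos β = 0.9553, cos φ = 0.8171, √(cos²β − cos²φ) = 0.4948.
K_a = 0.9553 × (0.9553 − 0.4948)/(0.9553 + 0.4948) = 0.3033.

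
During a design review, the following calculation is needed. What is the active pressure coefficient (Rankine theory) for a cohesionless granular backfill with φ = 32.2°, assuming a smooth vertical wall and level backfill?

0.305

K_a = tan²(45° − φ/2) = tan²(28.90°) = 0.3047.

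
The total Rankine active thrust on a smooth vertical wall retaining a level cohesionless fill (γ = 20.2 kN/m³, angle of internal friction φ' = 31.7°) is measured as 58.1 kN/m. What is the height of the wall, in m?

4.30 m

K_a = 0.3111. P_a = ½ K_a γ H² ⇒ H = √(2P_a/(K_a γ)).
H = √(2×58.1/(0.3111×20.2)) = 4.300 m.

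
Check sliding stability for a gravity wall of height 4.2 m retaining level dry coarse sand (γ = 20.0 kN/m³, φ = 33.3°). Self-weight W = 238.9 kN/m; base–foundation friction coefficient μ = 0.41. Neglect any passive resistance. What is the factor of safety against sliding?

K_a = tan²(45° − 33.3°/2) = 0.2911.
P_a = ½K_aγH² = 0.5×0.2911×20.0×4.2² = 51.36 kN/m, acting at H/3 = 1.400 m above the base.
FS_sliding = μW / P_a = 0.41×238.9 / 51.36 = 1.907.

1.91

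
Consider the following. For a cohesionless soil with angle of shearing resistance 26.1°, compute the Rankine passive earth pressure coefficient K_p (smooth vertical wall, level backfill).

2.57

K_p = (1 + sin φ)/(1 − sin φ) = tan²(45° + 26.1°/2) = 2.571.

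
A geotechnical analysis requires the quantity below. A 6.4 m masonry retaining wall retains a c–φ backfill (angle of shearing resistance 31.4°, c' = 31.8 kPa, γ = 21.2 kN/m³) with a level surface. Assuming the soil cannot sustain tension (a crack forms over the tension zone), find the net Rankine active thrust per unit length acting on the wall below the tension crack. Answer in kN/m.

K_a = 0.3149; √K_a = 0.5612.
Tension-crack depth z_c = 2c/(γ√K_a) = 2×31.8/(21.2×0.5612) = 5.346 m.
σ_a at base = K_a γ H − 2c√K_a = 0.3149×21.2×6.4 − 2×31.8×0.5612 = 7.037 kPa.
P_a = ½ × 7.037 × (H − z_c) = 0.5×7.037×1.054 = 3.709 kN/m.

3.71 kN/m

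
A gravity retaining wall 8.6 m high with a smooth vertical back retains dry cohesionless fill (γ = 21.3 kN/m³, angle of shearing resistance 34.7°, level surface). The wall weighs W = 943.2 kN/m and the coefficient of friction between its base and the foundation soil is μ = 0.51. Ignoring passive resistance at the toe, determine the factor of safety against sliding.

2.23

K_a = tan²(45° − 34.7°/2) = 0.2745.
P_a = ½K_aγH² = 0.5×0.2745×21.3×8.6² = 216.2 kN/m, acting at H/3 = 2.867 m above the base.
FS_sliding = μW / P_a = 0.51×943.2 / 216.2 = 2.225.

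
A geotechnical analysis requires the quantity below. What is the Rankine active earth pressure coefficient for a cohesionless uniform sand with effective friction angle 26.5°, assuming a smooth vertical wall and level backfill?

K_a = (1 − sin φ)/(1 + sin φ) = (1 − sin 26.5°)/(1 + sin 26.5°) = 0.3829.

0.383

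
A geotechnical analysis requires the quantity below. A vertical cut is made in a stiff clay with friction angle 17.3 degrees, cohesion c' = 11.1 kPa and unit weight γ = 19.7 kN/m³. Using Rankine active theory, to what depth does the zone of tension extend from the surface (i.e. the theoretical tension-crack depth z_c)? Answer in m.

1.53 m

K_a = tan²(45° − 17.3°/2) = 0.5416; √K_a = 0.7359.
The active pressure is zero where K_a γ z = 2c√K_a, so z_c = 2c/(γ√K_a) = 2×11.1/(19.7×0.7359) = 1.531 m.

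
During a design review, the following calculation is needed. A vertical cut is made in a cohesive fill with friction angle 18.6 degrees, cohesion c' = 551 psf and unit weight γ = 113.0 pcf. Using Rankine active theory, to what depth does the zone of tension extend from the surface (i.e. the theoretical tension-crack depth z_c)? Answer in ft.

13.6 ft

K_a = tan²(45° − 18.6°/2) = 0.5163; √K_a = 0.7186.
The active pressure is zero where K_a γ z = 2c√K_a, so z_c = 2c/(γ√K_a) = 2×551/(113.0×0.7186) = 13.57 ft.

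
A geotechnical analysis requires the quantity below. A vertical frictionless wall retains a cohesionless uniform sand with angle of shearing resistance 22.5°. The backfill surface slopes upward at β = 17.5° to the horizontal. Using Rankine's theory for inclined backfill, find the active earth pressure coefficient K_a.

K_a = cos β · (cos β − √(cos²β − cos²φ)) / (cos β + √(cos²β − cos²φ)).
cos β = 0.9537, cos φ = 0.9239, √(cos²β − cos²φ) = 0.2367.
K_a = 0.9537 × (0.9537 − 0.2367)/(0.9537 + 0.2367) = 0.5745.

0.574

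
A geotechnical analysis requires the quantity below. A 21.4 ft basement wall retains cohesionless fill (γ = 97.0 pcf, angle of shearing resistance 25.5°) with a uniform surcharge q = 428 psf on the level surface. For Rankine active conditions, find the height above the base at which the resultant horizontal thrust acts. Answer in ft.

8.17 ft

K_a = 0.3981.
Triangular part P₁ = ½K_aγH² = 8842 at H/3 = 7.133 ft; rectangular part P₂ = K_a q H = 3646 at H/2 = 10.70 ft.
ȳ = (P₁·7.133 + P₂·10.70)/(P₁+P₂) = 8.175 ft.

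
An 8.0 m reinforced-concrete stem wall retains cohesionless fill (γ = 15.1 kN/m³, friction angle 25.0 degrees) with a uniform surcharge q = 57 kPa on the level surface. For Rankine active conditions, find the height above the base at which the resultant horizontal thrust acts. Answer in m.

3.31 m

K_a = 0.4059.
Triangular part P₁ = ½K_aγH² = 196.1 at H/3 = 2.667 m; rectangular part P₂ = K_a q H = 185.1 at H/2 = 4.000 m.
ȳ = (P₁·2.667 + P₂·4.000)/(P₁+P₂) = 3.314 m.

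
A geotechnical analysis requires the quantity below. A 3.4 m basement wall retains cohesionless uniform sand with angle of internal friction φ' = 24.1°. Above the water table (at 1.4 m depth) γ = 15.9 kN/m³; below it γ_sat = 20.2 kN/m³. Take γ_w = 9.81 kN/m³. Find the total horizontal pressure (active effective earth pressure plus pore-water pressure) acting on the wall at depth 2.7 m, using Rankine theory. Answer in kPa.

K_a = (1 − sin φ)/(1 + sin φ) = 0.4201.
γ' = 20.2 − 9.81 = 10.39 kN/m³.
Effective vertical stress at 2.7 m: σ'_v = 15.9×1.4 + 10.39×1.30 = 35.77 kPa.
σ'_h = K_a σ'_v = 0.4201 × 35.77 = 15.03 kPa; u = γ_w × 1.30 = 12.75 kPa.
Total σ_h = 15.03 + 12.75 = 27.78 kPa.

27.8 kPa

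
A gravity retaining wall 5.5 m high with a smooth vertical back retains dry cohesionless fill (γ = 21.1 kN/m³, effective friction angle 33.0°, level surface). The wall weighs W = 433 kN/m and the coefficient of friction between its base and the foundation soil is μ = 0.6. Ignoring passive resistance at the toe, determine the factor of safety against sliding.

2.76

K_a = tan²(45° − 33.0°/2) = 0.2948.
P_a = ½K_aγH² = 0.5×0.2948×21.1×5.5² = 94.08 kN/m, acting at H/3 = 1.833 m above the base.
FS_sliding = μW / P_a = 0.6×433 / 94.08 = 2.761.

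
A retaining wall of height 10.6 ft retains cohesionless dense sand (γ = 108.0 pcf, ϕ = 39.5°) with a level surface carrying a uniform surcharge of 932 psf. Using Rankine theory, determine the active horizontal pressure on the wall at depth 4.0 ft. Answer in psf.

K_a = (1 − sin φ)/(1 + sin φ) = 0.2224.
σ_v = γz + q = 108.0 × 4.0 + 932 = 1364 psf.
σ_h = K_a σ_v = 0.2224 × 1364 = 303.4 psf.

303 psf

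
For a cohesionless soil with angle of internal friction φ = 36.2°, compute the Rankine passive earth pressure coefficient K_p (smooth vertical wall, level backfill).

3.89

K_p = (1 + sin φ)/(1 − sin φ) = tan²(45° + 36.2°/2) = 3.885.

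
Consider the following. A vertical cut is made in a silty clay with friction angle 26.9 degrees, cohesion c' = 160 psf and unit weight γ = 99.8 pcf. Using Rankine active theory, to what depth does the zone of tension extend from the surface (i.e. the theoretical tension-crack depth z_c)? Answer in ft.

5.22 ft

K_a = tan²(45° − 26.9°/2) = 0.3770; √K_a = 0.6140.
The active pressure is zero where K_a γ z = 2c√K_a, so z_c = 2c/(γ√K_a) = 2×160/(99.8×0.6140) = 5.222 ft.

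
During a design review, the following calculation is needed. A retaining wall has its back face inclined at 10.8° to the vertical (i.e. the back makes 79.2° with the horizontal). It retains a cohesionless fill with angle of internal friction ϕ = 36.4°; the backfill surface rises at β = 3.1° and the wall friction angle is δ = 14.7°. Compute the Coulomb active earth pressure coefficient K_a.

K_a = sin²(α+φ) / [sin²α · sin(α−δ) · (1 + √{sin(φ+δ)sin(φ−β) / (sin(α−δ)sin(α+β))})²].
With α = 79.2°, φ = 36.4°, δ = 14.7°, β = 3.1°: K_a = 0.3265.

0.327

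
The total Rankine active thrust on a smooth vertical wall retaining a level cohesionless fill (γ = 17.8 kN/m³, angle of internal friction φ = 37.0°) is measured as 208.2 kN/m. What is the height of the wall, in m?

K_a = 0.2486. P_a = ½ K_a γ H² ⇒ H = √(2P_a/(K_a γ)).
H = √(2×208.2/(0.2486×17.8)) = 9.701 m.

9.70 m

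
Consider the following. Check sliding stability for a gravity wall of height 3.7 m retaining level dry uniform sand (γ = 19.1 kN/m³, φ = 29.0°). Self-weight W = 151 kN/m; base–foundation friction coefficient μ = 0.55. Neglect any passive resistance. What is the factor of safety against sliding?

K_a = tan²(45° − 29.0°/2) = 0.3470.
P_a = ½K_aγH² = 0.5×0.3470×19.1×3.7² = 45.36 kN/m, acting at H/3 = 1.233 m above the base.
FS_sliding = μW / P_a = 0.55×151 / 45.36 = 1.831.

1.83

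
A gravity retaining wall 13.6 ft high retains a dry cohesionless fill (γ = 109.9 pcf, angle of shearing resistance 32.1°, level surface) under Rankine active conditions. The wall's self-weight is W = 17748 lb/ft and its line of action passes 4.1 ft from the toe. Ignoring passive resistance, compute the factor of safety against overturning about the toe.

5.16

K_a = tan²(45° − 32.1°/2) = 0.3060.
P_a = ½K_aγH² = 0.5×0.3060×109.9×13.6² = 3110 lb/ft, acting at H/3 = 4.533 ft above the base.
Overturning moment M_o = P_a × H/3 = 3110 × 4.533 = 14100.
Resisting moment M_r = W × 4.1 = 17748 × 4.1 = 72770.
FS_overturning = M_r/M_o = 72770/14100 = 5.161.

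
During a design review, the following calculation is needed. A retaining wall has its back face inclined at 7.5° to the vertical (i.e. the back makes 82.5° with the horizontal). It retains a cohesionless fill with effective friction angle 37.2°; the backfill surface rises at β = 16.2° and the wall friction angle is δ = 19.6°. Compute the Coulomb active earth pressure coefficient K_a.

0.344

K_a = sin²(α+φ) / [sin²α · sin(α−δ) · (1 + √{sin(φ+δ)sin(φ−β) / (sin(α−δ)sin(α+β))})²].
With α = 82.5°, φ = 37.2°, δ = 19.6°, β = 16.2°: K_a = 0.3438.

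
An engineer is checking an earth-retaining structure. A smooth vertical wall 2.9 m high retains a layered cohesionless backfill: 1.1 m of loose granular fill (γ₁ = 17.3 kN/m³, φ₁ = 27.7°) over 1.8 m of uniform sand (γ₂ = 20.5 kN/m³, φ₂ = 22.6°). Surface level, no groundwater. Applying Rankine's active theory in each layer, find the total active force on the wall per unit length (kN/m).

33.8 kN/m

K_a1 = tan²(45°−27.7°/2) = 0.3653; K_a2 = tan²(45°−22.6°/2) = 0.4448.
Layer 1: σ at base = K_a1 γ₁ h₁ = 6.952 kPa; P₁ = ½×6.952×1.1 = 3.824.
Layer 2: σ_v at top = γ₁h₁ = 19.03; σ_h top = K_a2×19.03 = 8.464; σ_h base = K_a2×(19.03+20.5×1.8) = 24.88.
P₂ = ½(8.464+24.88)×1.8 = 30.01. Total P_a = 3.824+30.01 = 33.83 kN/m.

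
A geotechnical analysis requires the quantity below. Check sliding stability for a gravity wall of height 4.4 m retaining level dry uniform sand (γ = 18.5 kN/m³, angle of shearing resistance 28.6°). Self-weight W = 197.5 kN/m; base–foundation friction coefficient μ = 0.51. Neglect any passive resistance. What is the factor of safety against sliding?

1.60

K_a = tan²(45° − 28.6°/2) = 0.3525.
P_a = ½K_aγH² = 0.5×0.3525×18.5×4.4² = 63.13 kN/m, acting at H/3 = 1.467 m above the base.
FS_sliding = μW / P_a = 0.51×197.5 / 63.13 = 1.595.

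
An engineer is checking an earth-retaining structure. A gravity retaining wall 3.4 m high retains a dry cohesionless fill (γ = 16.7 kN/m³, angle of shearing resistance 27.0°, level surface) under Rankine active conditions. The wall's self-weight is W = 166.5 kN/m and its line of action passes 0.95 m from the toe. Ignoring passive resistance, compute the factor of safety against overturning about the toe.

K_a = tan²(45° − 27.0°/2) = 0.3755.
P_a = ½K_aγH² = 0.5×0.3755×16.7×3.4² = 36.25 kN/m, acting at H/3 = 1.133 m above the base.
Overturning moment M_o = P_a × H/3 = 36.25 × 1.133 = 41.08.
Resisting moment M_r = W × 0.95 = 166.5 × 0.95 = 158.2.
FS_overturning = M_r/M_o = 158.2/41.08 = 3.850.

3.85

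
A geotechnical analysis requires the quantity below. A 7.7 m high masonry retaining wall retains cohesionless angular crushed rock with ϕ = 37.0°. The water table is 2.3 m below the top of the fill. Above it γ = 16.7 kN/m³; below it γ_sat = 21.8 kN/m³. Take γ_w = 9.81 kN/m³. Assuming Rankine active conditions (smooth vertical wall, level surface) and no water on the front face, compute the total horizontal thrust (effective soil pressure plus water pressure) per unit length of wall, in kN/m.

K_a = tan²(45° − φ/2) = 0.2486.
γ' = 21.8 − 9.81 = 11.99 kN/m³. Depth below WT = 5.4 m.
σ'_h at WT = K_a γ d_w = 9.548 kPa; at base = 9.548 + K_a γ' × 5.4 = 25.64 kPa.
P₁ (0–2.3 m) = ½×9.548×2.3 = 10.98. P₂ (2.3–7.7 m) = ½(9.548+25.64)×5.4 = 95.02.
P_w = ½ γ_w h₂² = 0.5×9.81×5.4² = 143.0. Total = 10.98+95.02+143.0 = 249.0 kN/m.

249 kN/m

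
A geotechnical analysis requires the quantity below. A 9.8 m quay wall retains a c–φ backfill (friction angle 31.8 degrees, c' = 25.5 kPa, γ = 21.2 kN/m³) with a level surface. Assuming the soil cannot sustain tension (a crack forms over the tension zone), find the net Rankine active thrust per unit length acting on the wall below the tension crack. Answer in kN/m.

98.5 kN/m

K_a = 0.3098; √K_a = 0.5566.
Tension-crack depth z_c = 2c/(γ√K_a) = 2×25.5/(21.2×0.5566) = 4.322 m.
σ_a at base = K_a γ H − 2c√K_a = 0.3098×21.2×9.8 − 2×25.5×0.5566 = 35.98 kPa.
P_a = ½ × 35.98 × (H − z_c) = 0.5×35.98×5.478 = 98.54 kN/m.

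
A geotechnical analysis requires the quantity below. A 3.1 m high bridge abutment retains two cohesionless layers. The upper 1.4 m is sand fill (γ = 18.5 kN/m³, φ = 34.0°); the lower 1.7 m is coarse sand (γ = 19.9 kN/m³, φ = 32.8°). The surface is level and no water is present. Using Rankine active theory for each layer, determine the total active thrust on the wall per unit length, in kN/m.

26.8 kN/m

K_a1 = tan²(45°−34.0°/2) = 0.2827; K_a2 = tan²(45°−32.8°/2) = 0.2973.
Layer 1: σ at base = K_a1 γ₁ h₁ = 7.322 kPa; P₁ = ½×7.322×1.4 = 5.126.
Layer 2: σ_v at top = γ₁h₁ = 25.90; σ_h top = K_a2×25.90 = 7.699; σ_h base = K_a2×(25.90+19.9×1.7) = 17.76.
P₂ = ½(7.699+17.76)×1.7 = 21.64. Total P_a = 5.126+21.64 = 26.76 kN/m.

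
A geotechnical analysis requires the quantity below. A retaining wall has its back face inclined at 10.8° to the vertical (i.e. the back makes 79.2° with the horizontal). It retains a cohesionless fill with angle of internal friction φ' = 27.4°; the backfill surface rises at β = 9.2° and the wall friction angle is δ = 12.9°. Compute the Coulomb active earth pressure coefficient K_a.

K_a = sin²(α+φ) / [sin²α · sin(α−δ) · (1 + √{sin(φ+δ)sin(φ−β) / (sin(α−δ)sin(α+β))})²].
With α = 79.2°, φ = 27.4°, δ = 12.9°, β = 9.2°: K_a = 0.4812.

0.481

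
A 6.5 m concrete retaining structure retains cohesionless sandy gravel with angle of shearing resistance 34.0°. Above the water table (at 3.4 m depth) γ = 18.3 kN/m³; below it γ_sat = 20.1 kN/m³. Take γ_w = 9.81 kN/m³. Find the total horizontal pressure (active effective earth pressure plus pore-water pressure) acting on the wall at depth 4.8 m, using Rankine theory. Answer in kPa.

K_a = (1 − sin φ)/(1 + sin φ) = 0.2827.
γ' = 20.1 − 9.81 = 10.29 kN/m³.
Effective vertical stress at 4.8 m: σ'_v = 18.3×3.4 + 10.29×1.40 = 76.63 kPa.
σ'_h = K_a σ'_v = 0.2827 × 76.63 = 21.66 kPa; u = γ_w × 1.40 = 13.73 kPa.
Total σ_h = 21.66 + 13.73 = 35.40 kPa.

35.4 kPa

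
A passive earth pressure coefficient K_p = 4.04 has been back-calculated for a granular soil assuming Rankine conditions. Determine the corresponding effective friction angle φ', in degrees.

K_p = (1+sin φ)/(1−sin φ) ⇒ sin φ = (K_p − 1)/(K_p + 1) = 0.6032.
φ = arcsin(0.6032) = 37.10°.

37.1°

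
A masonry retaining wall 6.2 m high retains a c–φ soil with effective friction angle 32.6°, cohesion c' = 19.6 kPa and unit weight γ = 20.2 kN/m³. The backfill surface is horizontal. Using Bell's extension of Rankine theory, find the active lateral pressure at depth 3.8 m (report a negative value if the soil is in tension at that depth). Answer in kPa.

K_a = (1 − sin φ)/(1 + sin φ) = 0.2997.
σ_a = K_a γ z − 2c√K_a = 0.2997×20.2×3.8 − 2×19.6×0.5475 = 1.547 kPa.

1.55 kPa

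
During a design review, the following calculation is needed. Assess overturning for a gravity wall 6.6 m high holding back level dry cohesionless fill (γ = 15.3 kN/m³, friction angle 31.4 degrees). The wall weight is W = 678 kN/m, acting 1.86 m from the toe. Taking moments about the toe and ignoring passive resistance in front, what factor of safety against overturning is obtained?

5.46

K_a = tan²(45° − 31.4°/2) = 0.3149.
P_a = ½K_aγH² = 0.5×0.3149×15.3×6.6² = 104.9 kN/m, acting at H/3 = 2.200 m above the base.
Overturning moment M_o = P_a × H/3 = 104.9 × 2.200 = 230.9.
Resisting moment M_r = W × 1.86 = 678 × 1.86 = 1261.
FS_overturning = M_r/M_o = 1261/230.9 = 5.462.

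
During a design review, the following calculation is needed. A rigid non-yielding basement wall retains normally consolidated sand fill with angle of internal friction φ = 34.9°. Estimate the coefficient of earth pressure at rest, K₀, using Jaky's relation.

K₀ = 1 − sin φ' = 1 − sin 34.9° = 0.4279.

0.428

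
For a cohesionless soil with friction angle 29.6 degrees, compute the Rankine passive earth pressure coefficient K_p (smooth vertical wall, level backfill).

K_p = (1 + sin φ)/(1 − sin φ) = tan²(45° + 29.6°/2) = 2.952.

2.95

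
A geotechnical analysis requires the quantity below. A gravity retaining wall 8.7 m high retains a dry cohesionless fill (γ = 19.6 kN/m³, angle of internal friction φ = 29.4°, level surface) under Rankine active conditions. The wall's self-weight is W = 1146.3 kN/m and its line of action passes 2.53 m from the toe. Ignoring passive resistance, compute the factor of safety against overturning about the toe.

K_a = tan²(45° − 29.4°/2) = 0.3415.
P_a = ½K_aγH² = 0.5×0.3415×19.6×8.7² = 253.3 kN/m, acting at H/3 = 2.900 m above the base.
Overturning moment M_o = P_a × H/3 = 253.3 × 2.900 = 734.5.
Resisting moment M_r = W × 2.53 = 1146.3 × 2.53 = 2900.
FS_overturning = M_r/M_o = 2900/734.5 = 3.948.

3.95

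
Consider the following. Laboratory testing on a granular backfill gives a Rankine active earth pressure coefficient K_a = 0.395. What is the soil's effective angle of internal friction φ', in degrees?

K_a = tan²(45° − φ/2) ⇒ 45° − φ/2 = arctan(√0.395) = 32.15°.
φ = 2(45° − 32.15°) = 25.70°.

25.7°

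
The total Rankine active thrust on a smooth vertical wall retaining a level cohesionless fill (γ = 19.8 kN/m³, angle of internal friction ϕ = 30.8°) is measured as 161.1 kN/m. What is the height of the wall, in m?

7.10 m

K_a = 0.3227. P_a = ½ K_a γ H² ⇒ H = √(2P_a/(K_a γ)).
H = √(2×161.1/(0.3227×19.8)) = 7.101 m.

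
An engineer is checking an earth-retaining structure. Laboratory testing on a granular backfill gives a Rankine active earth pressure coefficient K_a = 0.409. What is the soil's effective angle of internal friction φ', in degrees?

24.8°

K_a = tan²(45° − φ/2) ⇒ 45° − φ/2 = arctan(√0.409) = 32.60°.
φ = 2(45° − 32.60°) = 24.80°.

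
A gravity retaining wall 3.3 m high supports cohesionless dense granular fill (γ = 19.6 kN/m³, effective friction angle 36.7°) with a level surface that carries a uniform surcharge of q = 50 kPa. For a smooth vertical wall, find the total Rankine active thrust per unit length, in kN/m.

68.4 kN/m

K_a = tan²(45° − φ/2) = 0.2519.
Soil triangle: ½ K_a γ H² = 0.5×0.2519×19.6×3.3² = 26.88 kN/m.
Surcharge rectangle: K_a q H = 0.2519×50×3.3 = 41.56 kN/m.
Total = 26.88 + 41.56 = 68.44 kN/m.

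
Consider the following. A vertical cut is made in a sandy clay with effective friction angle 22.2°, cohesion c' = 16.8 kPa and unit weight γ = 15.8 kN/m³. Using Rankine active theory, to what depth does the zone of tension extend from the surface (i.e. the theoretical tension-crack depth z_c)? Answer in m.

K_a = tan²(45° − 22.2°/2) = 0.4515; √K_a = 0.6720.
The active pressure is zero where K_a γ z = 2c√K_a, so z_c = 2c/(γ√K_a) = 2×16.8/(15.8×0.6720) = 3.165 m.

3.16 m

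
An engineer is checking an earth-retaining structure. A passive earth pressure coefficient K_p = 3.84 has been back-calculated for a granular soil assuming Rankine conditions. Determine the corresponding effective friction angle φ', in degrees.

K_p = (1+sin φ)/(1−sin φ) ⇒ sin φ = (K_p − 1)/(K_p + 1) = 0.5868.
φ = arcsin(0.5868) = 35.93°.

35.9°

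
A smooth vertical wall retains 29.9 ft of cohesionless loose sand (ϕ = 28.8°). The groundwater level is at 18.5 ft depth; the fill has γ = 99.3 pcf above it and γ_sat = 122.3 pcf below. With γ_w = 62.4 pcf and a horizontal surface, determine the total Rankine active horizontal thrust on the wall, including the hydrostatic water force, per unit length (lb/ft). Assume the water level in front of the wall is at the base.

18700 lb/ft

K_a = tan²(45° − φ/2) = 0.3498.
γ' = 122.3 − 62.4 = 59.90 pcf. Depth below WT = 11.4 ft.
σ'_h at WT = K_a γ d_w = 642.5 psf; at base = 642.5 + K_a γ' × 11.4 = 881.3 psf.
P₁ (0–18.5 ft) = ½×642.5×18.5 = 5943. P₂ (18.5–29.9 ft) = ½(642.5+881.3)×11.4 = 8686.
P_w = ½ γ_w h₂² = 0.5×62.4×11.4² = 4055. Total = 5943+8686+4055 = 18680 lb/ft.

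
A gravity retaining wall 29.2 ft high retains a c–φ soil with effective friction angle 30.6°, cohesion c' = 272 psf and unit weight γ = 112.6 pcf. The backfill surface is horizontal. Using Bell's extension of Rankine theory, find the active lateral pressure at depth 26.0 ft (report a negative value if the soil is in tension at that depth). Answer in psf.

K_a = (1 − sin φ)/(1 + sin φ) = 0.3253.
σ_a = K_a γ z − 2c√K_a = 0.3253×112.6×26.0 − 2×272×0.5704 = 642.2 psf.

642 psf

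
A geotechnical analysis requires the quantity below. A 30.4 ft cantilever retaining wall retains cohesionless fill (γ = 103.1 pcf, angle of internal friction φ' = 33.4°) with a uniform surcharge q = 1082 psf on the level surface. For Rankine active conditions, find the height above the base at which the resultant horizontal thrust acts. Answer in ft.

12.2 ft

K_a = 0.2899.
Triangular part P₁ = ½K_aγH² = 13810 at H/3 = 10.13 ft; rectangular part P₂ = K_a q H = 9536 at H/2 = 15.20 ft.
ȳ = (P₁·10.13 + P₂·15.20)/(P₁+P₂) = 12.20 ft.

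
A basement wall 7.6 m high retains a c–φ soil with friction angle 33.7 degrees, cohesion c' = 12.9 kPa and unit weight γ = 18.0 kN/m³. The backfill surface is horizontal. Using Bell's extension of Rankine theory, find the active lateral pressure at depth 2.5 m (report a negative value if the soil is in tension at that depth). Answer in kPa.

-0.921 kPa

K_a = (1 − sin φ)/(1 + sin φ) = 0.2863.
σ_a = K_a γ z − 2c√K_a = 0.2863×18.0×2.5 − 2×12.9×0.5351 = -0.9213 kPa.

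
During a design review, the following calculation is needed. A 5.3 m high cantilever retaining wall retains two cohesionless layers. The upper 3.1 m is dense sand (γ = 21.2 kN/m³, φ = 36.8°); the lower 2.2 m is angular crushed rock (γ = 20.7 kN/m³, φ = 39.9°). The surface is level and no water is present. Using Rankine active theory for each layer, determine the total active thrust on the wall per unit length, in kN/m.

K_a1 = tan²(45°−36.8°/2) = 0.2508; K_a2 = tan²(45°−39.9°/2) = 0.2184.
Layer 1: σ at base = K_a1 γ₁ h₁ = 16.48 kPa; P₁ = ½×16.48×3.1 = 25.54.
Layer 2: σ_v at top = γ₁h₁ = 65.72; σ_h top = K_a2×65.72 = 14.36; σ_h base = K_a2×(65.72+20.7×2.2) = 24.30.
P₂ = ½(14.36+24.30)×2.2 = 42.52. Total P_a = 25.54+42.52 = 68.07 kN/m.

68.1 kN/m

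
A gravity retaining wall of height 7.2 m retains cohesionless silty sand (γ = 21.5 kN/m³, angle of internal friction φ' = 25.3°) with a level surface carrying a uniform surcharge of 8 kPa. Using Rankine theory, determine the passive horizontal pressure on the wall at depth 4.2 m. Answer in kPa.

245 kPa

K_p = (1 + sin φ)/(1 − sin φ) = 2.493.
σ_v = γz + q = 21.5 × 4.2 + 8 = 98.30 kPa.
σ_h = K_p σ_v = 2.493 × 98.30 = 245.0 kPa.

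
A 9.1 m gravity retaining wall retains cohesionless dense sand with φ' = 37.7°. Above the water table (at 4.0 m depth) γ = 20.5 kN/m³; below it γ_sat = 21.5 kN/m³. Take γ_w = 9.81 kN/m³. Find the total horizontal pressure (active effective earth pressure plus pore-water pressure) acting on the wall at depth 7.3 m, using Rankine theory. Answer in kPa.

K_a = (1 − sin φ)/(1 + sin φ) = 0.2411.
γ' = 21.5 − 9.81 = 11.69 kN/m³.
Effective vertical stress at 7.3 m: σ'_v = 20.5×4.0 + 11.69×3.30 = 120.6 kPa.
σ'_h = K_a σ'_v = 0.2411 × 120.6 = 29.07 kPa; u = γ_w × 3.30 = 32.37 kPa.
Total σ_h = 29.07 + 32.37 = 61.44 kPa.

61.4 kPa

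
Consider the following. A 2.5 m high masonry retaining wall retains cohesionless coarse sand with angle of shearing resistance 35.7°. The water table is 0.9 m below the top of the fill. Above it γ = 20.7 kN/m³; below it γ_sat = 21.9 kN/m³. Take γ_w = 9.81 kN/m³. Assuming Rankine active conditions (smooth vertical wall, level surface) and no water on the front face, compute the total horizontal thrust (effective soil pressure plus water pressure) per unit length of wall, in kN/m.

26.7 kN/m

K_a = tan²(45° − φ/2) = 0.2630.
γ' = 21.9 − 9.81 = 12.09 kN/m³. Depth below WT = 1.6 m.
σ'_h at WT = K_a γ d_w = 4.900 kPa; at base = 4.900 + K_a γ' × 1.6 = 9.987 kPa.
P₁ (0–0.9 m) = ½×4.900×0.9 = 2.205. P₂ (0.9–2.5 m) = ½(4.900+9.987)×1.6 = 11.91.
P_w = ½ γ_w h₂² = 0.5×9.81×1.6² = 12.56. Total = 2.205+11.91+12.56 = 26.67 kN/m.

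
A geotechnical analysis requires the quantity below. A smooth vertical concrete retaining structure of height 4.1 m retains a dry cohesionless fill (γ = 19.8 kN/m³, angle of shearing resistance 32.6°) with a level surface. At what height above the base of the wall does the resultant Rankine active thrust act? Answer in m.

1.37 m

K_a = 0.2997.
The pressure distribution is triangular, so the resultant acts at H/3 above the base = 4.1/3 = 1.367 m.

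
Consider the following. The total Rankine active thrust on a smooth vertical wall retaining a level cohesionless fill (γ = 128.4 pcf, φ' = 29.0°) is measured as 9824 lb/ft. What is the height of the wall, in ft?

21.0 ft

K_a = 0.3470. P_a = ½ K_a γ H² ⇒ H = √(2P_a/(K_a γ)).
H = √(2×9824/(0.3470×128.4)) = 21.00 ft.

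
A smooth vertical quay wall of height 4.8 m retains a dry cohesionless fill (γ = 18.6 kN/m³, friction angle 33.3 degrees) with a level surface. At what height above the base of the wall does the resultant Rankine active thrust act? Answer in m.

K_a = 0.2911.
The pressure distribution is triangular, so the resultant acts at H/3 above the base = 4.8/3 = 1.600 m.

1.60 m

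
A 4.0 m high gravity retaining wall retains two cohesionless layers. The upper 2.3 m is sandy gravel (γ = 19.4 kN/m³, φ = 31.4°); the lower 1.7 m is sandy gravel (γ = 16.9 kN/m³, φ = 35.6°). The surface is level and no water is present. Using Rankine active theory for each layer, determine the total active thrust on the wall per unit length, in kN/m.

42.6 kN/m

K_a1 = tan²(45°−31.4°/2) = 0.3149; K_a2 = tan²(45°−35.6°/2) = 0.2641.
Layer 1: σ at base = K_a1 γ₁ h₁ = 14.05 kPa; P₁ = ½×14.05×2.3 = 16.16.
Layer 2: σ_v at top = γ₁h₁ = 44.62; σ_h top = K_a2×44.62 = 11.79; σ_h base = K_a2×(44.62+16.9×1.7) = 19.37.
P₂ = ½(11.79+19.37)×1.7 = 26.48. Total P_a = 16.16+26.48 = 42.64 kN/m.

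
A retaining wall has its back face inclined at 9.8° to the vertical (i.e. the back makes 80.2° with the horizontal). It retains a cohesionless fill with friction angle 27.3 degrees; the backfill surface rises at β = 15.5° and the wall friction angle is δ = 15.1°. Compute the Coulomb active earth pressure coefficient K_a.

0.534

K_a = sin²(α+φ) / [sin²α · sin(α−δ) · (1 + √{sin(φ+δ)sin(φ−β) / (sin(α−δ)sin(α+β))})²].
With α = 80.2°, φ = 27.3°, δ = 15.1°, β = 15.5°: K_a = 0.5338.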